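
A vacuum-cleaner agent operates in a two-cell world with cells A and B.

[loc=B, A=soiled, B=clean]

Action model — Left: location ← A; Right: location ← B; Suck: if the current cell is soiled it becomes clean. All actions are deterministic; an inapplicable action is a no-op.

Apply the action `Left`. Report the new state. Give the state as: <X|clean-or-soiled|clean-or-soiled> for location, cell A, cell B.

<A|soiled|clean>

start: <B|soiled|clean>
[1] after Left: <A|soiled|clean>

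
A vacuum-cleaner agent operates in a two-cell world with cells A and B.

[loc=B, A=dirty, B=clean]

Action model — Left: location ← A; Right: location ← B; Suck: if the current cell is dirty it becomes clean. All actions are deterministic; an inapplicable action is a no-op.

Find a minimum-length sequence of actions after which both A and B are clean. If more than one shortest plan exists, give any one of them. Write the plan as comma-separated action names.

Left, Suck

step 1/2 (Left): <A|dirty|clean>
step 2/2 (Suck): <A|clean|clean>
min 2: go A then Suck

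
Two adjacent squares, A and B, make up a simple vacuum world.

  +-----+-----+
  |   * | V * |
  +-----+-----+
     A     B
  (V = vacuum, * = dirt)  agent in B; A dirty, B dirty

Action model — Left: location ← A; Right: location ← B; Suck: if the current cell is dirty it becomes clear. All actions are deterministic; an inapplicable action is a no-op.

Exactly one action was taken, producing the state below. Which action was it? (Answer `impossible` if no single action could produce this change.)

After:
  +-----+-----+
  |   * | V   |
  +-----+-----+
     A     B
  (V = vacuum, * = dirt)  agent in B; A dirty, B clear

try  Left: (A; A:dirty, B:dirty)
try Right: (B; A:dirty, B:dirty)
try  Suck: (B; A:dirty, B:clear)  ← match

Suck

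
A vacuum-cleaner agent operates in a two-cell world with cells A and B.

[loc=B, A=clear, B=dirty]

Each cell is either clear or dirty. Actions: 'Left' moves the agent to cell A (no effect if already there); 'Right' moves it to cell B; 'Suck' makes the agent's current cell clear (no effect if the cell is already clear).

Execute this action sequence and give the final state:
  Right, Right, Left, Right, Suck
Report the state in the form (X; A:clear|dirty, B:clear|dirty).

t=1 Right ⇒ (B; A:clear, B:dirty)
t=2 Right ⇒ (B; A:clear, B:dirty)
t=3 Left ⇒ (A; A:clear, B:dirty)
t=4 Right ⇒ (B; A:clear, B:dirty)
t=5 Suck ⇒ (B; A:clear, B:clear)

(B; A:clear, B:clear)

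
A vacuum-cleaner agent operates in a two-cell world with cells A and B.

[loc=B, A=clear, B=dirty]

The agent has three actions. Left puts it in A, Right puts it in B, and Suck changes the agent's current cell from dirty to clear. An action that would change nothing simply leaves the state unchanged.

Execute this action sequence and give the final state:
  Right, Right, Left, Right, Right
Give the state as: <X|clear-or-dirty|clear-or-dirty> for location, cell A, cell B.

1) do Right; now <B|clear|dirty>
2) do Right; now <B|clear|dirty>
3) do Left; now <A|clear|dirty>
4) do Right; now <B|clear|dirty>
5) do Right; now <B|clear|dirty>

<B|clear|dirty>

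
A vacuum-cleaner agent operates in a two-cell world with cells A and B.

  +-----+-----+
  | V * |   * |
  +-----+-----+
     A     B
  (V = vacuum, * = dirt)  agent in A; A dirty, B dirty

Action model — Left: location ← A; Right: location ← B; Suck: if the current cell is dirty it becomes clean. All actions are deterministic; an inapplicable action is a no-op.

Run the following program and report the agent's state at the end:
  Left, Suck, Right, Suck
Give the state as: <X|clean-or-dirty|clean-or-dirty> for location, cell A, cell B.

Left (#1): <A|dirty|dirty>
Suck (#2): <A|clean|dirty>
Right (#3): <B|clean|dirty>
Suck (#4): <B|clean|clean>

<B|clean|clean>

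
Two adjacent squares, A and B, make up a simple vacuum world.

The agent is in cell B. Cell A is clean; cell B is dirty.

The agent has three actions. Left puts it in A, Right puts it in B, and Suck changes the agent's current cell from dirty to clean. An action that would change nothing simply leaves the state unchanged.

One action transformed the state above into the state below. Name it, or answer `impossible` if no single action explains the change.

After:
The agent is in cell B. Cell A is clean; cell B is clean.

Suck

try  Left: (A; A:clean, B:dirty)
try Right: (B; A:clean, B:dirty)
try  Suck: (B; A:clean, B:clean)  ← match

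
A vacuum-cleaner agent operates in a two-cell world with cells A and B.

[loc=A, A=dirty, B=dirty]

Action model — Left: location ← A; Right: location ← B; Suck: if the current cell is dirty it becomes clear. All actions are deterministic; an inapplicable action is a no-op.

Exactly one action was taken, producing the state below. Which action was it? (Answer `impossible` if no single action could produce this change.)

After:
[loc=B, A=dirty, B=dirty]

try  Left: <A|dirty|dirty>
try Right: <B|dirty|dirty>  ← match
try  Suck: <A|clear|dirty>

Right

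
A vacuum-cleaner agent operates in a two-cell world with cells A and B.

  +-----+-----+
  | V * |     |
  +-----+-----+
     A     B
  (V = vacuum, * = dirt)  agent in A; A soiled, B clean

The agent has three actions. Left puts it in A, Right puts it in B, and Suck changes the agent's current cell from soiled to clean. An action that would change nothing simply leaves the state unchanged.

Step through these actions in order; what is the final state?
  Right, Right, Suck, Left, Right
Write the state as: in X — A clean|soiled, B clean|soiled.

in B — A soiled, B clean

t=1 Right ⇒ in B — A soiled, B clean
t=2 Right ⇒ in B — A soiled, B clean
t=3 Suck ⇒ in B — A soiled, B clean
t=4 Left ⇒ in A — A soiled, B clean
t=5 Right ⇒ in B — A soiled, B clean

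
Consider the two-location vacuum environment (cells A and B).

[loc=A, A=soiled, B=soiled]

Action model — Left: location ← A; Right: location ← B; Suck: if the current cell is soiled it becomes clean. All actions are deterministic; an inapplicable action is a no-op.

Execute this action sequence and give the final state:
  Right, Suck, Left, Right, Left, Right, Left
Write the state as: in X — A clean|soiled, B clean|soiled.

step 1/7 (Right): in B — A soiled, B soiled
step 2/7 (Suck): in B — A soiled, B clean
step 3/7 (Left): in A — A soiled, B clean
step 4/7 (Right): in B — A soiled, B clean
step 5/7 (Left): in A — A soiled, B clean
step 6/7 (Right): in B — A soiled, B clean
step 7/7 (Left): in A — A soiled, B clean

in A — A soiled, B clean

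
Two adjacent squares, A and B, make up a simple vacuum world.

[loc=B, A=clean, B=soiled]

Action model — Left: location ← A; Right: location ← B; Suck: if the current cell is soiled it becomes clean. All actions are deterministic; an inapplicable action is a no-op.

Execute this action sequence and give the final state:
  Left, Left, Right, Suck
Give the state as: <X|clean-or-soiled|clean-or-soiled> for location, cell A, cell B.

t=1 Left ⇒ <A|clean|soiled>
t=2 Left ⇒ <A|clean|soiled>
t=3 Right ⇒ <B|clean|soiled>
t=4 Suck ⇒ <B|clean|clean>

<B|clean|clean>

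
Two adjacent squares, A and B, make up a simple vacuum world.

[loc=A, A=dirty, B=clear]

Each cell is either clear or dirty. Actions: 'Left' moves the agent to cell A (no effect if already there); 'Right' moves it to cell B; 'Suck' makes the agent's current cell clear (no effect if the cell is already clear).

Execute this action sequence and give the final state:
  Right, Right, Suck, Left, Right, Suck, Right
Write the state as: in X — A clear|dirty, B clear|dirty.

in B — A dirty, B clear

step 1/7 (Right): in B — A dirty, B clear
step 2/7 (Right): in B — A dirty, B clear
step 3/7 (Suck): in B — A dirty, B clear
step 4/7 (Left): in A — A dirty, B clear
step 5/7 (Right): in B — A dirty, B clear
step 6/7 (Suck): in B — A dirty, B clear
step 7/7 (Right): in B — A dirty, B clear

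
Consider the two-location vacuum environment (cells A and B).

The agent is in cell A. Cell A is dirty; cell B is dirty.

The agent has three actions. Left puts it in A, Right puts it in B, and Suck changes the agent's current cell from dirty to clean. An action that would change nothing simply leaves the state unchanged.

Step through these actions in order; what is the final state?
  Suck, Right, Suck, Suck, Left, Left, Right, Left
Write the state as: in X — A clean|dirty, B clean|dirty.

Suck (#1): in A — A clean, B dirty
Right (#2): in B — A clean, B dirty
Suck (#3): in B — A clean, B clean
Suck (#4): in B — A clean, B clean
Left (#5): in A — A clean, B clean
Left (#6): in A — A clean, B clean
Right (#7): in B — A clean, B clean
Left (#8): in A — A clean, B clean

in A — A clean, B clean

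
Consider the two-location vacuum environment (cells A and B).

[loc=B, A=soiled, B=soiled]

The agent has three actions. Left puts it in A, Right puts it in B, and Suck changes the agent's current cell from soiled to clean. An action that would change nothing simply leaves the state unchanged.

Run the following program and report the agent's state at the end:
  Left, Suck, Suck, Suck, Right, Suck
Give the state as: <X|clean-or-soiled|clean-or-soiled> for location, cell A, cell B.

<B|clean|clean>

1. Left → <A|soiled|soiled>
2. Suck → <A|clean|soiled>
3. Suck → <A|clean|soiled>
4. Suck → <A|clean|soiled>
5. Right → <B|clean|soiled>
6. Suck → <B|clean|clean>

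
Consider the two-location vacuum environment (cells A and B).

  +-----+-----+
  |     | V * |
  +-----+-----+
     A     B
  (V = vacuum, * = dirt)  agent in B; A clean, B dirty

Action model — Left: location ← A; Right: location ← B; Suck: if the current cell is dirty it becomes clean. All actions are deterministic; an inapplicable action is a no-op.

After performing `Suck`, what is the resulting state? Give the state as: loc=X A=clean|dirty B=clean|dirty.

loc=B A=clean B=clean

start: loc=B A=clean B=dirty
[1] after Suck: loc=B A=clean B=clean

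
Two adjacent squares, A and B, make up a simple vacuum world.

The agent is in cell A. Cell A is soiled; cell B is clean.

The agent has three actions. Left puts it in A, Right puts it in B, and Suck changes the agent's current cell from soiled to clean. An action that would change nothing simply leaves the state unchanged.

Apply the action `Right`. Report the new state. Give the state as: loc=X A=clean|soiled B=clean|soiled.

start: loc=A A=soiled B=clean
step 1/1 (Right): loc=B A=soiled B=clean

loc=B A=soiled B=clean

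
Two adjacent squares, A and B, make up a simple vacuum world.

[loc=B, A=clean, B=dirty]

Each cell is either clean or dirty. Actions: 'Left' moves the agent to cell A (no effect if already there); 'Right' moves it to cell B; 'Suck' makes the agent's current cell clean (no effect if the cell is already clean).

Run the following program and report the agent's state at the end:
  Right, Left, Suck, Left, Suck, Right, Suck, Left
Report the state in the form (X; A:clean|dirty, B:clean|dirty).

(A; A:clean, B:clean)

[1] after Right: (B; A:clean, B:dirty)
[2] after Left: (A; A:clean, B:dirty)
[3] after Suck: (A; A:clean, B:dirty)
[4] after Left: (A; A:clean, B:dirty)
[5] after Suck: (A; A:clean, B:dirty)
[6] after Right: (B; A:clean, B:dirty)
[7] after Suck: (B; A:clean, B:clean)
[8] after Left: (A; A:clean, B:clean)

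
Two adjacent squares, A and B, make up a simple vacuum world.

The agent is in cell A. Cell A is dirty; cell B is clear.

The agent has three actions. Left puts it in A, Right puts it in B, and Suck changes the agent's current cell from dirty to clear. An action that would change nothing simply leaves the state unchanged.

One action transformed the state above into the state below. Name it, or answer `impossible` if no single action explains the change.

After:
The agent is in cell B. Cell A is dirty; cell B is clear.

try  Left: (A; A:dirty, B:clear)
try Right: (B; A:dirty, B:clear)  ← match
try  Suck: (A; A:clear, B:clear)

Right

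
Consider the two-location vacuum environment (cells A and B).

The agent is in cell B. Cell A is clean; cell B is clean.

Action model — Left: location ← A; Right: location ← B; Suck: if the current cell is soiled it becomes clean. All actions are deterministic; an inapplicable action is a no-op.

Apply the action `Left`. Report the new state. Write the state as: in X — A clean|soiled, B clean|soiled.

start: in B — A clean, B clean
[1] after Left: in A — A clean, B clean

in A — A clean, B clean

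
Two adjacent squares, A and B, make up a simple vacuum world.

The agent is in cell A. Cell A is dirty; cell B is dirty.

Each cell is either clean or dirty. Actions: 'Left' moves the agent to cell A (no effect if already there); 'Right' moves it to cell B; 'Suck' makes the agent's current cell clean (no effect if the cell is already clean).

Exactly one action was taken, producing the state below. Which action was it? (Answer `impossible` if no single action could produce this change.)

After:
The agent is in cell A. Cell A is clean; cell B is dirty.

Suck

try  Left: loc=A A=dirty B=dirty
try Right: loc=B A=dirty B=dirty
try  Suck: loc=A A=clean B=dirty  ← match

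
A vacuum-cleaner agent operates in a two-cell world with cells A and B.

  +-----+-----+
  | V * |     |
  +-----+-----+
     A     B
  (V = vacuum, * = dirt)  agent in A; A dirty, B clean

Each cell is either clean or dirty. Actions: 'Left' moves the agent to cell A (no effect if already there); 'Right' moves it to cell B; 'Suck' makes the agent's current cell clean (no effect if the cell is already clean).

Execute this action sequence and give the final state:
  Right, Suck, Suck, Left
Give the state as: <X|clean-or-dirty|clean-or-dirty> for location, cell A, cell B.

<A|dirty|clean>

step 1/4 (Right): <B|dirty|clean>
step 2/4 (Suck): <B|dirty|clean>
step 3/4 (Suck): <B|dirty|clean>
step 4/4 (Left): <A|dirty|clean>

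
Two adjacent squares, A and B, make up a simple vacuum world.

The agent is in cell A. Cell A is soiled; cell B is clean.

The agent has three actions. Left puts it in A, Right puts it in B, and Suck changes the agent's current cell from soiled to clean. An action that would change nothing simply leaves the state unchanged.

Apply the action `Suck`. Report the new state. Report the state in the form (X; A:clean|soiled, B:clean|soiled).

(A; A:clean, B:clean)

start: (A; A:soiled, B:clean)
1. Suck → (A; A:clean, B:clean)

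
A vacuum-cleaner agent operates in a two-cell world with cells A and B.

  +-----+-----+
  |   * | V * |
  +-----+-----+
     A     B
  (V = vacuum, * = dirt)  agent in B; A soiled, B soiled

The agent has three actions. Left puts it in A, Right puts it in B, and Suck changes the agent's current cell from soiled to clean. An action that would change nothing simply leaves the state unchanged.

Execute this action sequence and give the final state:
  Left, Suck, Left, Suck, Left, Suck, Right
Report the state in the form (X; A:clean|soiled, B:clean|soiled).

Left (#1): (A; A:soiled, B:soiled)
Suck (#2): (A; A:clean, B:soiled)
Left (#3): (A; A:clean, B:soiled)
Suck (#4): (A; A:clean, B:soiled)
Left (#5): (A; A:clean, B:soiled)
Suck (#6): (A; A:clean, B:soiled)
Right (#7): (B; A:clean, B:soiled)

(B; A:clean, B:soiled)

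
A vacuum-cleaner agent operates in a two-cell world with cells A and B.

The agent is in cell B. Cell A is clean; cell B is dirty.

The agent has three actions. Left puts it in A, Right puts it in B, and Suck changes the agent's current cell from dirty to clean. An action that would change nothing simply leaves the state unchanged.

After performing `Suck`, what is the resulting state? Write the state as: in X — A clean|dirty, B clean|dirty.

start: in B — A clean, B dirty
1. Suck → in B — A clean, B clean

in B — A clean, B clean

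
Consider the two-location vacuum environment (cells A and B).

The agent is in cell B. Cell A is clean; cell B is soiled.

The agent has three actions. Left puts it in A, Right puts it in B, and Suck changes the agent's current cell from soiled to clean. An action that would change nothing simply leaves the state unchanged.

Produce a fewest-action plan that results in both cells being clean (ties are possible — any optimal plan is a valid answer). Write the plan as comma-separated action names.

Suck

step 1/1 (Suck): (B; A:clean, B:clean)
min 1: B is soiled, one Suck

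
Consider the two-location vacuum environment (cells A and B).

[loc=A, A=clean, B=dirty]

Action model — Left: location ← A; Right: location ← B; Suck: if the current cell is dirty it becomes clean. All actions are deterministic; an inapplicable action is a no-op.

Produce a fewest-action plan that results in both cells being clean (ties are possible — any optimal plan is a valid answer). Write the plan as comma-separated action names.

1) do Right; now loc=B A=clean B=dirty
2) do Suck; now loc=B A=clean B=clean
min 2: go B then Suck

Right, Suck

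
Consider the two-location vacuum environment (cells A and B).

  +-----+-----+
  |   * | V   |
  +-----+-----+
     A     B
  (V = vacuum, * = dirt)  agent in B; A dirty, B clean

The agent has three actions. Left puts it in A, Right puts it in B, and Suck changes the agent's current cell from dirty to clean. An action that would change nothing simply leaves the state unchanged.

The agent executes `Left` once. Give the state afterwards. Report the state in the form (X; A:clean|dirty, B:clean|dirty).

start: (B; A:dirty, B:clean)
1. Left → (A; A:dirty, B:clean)

(A; A:dirty, B:clean)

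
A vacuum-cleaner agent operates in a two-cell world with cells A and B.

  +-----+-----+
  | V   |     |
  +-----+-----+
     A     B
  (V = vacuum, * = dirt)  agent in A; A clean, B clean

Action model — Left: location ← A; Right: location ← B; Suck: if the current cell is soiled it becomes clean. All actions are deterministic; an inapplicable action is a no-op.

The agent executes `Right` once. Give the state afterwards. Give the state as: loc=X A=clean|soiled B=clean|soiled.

loc=B A=clean B=clean

start: loc=A A=clean B=clean
1) do Right; now loc=B A=clean B=clean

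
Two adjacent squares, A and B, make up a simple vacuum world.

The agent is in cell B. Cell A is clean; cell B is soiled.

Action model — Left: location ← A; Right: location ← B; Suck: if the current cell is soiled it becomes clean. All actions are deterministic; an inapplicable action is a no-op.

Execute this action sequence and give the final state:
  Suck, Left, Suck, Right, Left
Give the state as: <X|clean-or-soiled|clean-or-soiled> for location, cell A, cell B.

Suck (#1): <B|clean|clean>
Left (#2): <A|clean|clean>
Suck (#3): <A|clean|clean>
Right (#4): <B|clean|clean>
Left (#5): <A|clean|clean>

<A|clean|clean>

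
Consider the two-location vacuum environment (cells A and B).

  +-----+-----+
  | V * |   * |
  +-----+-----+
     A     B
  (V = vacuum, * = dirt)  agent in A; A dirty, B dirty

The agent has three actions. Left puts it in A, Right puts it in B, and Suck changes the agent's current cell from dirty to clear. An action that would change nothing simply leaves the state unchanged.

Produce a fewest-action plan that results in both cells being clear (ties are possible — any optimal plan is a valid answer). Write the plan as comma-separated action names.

Suck, Right, Suck

1. Suck → <A|clear|dirty>
2. Right → <B|clear|dirty>
3. Suck → <B|clear|clear>
min 3: Suck A + move + Suck B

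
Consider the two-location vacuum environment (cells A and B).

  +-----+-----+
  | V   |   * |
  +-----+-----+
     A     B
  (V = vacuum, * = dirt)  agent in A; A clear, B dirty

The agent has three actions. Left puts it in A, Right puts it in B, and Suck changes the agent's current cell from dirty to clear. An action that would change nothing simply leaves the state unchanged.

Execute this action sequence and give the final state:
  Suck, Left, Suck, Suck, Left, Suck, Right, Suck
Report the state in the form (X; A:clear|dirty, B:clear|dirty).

(B; A:clear, B:clear)

t=1 Suck ⇒ (A; A:clear, B:dirty)
t=2 Left ⇒ (A; A:clear, B:dirty)
t=3 Suck ⇒ (A; A:clear, B:dirty)
t=4 Suck ⇒ (A; A:clear, B:dirty)
t=5 Left ⇒ (A; A:clear, B:dirty)
t=6 Suck ⇒ (A; A:clear, B:dirty)
t=7 Right ⇒ (B; A:clear, B:dirty)
t=8 Suck ⇒ (B; A:clear, B:clear)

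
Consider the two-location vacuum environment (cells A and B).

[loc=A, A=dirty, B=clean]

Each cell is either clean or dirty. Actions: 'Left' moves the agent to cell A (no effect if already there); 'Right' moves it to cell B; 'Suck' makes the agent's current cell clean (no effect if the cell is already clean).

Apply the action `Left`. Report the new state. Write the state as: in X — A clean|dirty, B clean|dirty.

start: in A — A dirty, B clean
step 1/1 (Left): in A — A dirty, B clean

in A — A dirty, B clean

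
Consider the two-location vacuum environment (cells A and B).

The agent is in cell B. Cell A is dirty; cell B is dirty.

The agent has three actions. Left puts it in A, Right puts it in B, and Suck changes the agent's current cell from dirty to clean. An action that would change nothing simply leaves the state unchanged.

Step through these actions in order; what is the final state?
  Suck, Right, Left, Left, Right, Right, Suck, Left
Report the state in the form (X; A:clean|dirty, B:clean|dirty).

(A; A:dirty, B:clean)

1) do Suck; now (B; A:dirty, B:clean)
2) do Right; now (B; A:dirty, B:clean)
3) do Left; now (A; A:dirty, B:clean)
4) do Left; now (A; A:dirty, B:clean)
5) do Right; now (B; A:dirty, B:clean)
6) do Right; now (B; A:dirty, B:clean)
7) do Suck; now (B; A:dirty, B:clean)
8) do Left; now (A; A:dirty, B:clean)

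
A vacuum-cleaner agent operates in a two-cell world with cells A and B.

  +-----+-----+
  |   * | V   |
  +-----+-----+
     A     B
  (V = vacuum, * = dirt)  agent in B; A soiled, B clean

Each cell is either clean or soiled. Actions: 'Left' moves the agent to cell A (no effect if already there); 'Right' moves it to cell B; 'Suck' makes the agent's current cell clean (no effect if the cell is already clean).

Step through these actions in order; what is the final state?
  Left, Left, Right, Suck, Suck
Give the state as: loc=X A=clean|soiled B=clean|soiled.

t=1 Left ⇒ loc=A A=soiled B=clean
t=2 Left ⇒ loc=A A=soiled B=clean
t=3 Right ⇒ loc=B A=soiled B=clean
t=4 Suck ⇒ loc=B A=soiled B=clean
t=5 Suck ⇒ loc=B A=soiled B=clean

loc=B A=soiled B=clean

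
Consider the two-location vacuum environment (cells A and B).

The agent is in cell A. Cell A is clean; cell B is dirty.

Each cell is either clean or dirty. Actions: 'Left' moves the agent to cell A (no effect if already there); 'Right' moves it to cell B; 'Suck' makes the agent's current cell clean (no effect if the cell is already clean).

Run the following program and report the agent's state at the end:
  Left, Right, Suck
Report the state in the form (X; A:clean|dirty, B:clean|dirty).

(B; A:clean, B:clean)

1) do Left; now (A; A:clean, B:dirty)
2) do Right; now (B; A:clean, B:dirty)
3) do Suck; now (B; A:clean, B:clean)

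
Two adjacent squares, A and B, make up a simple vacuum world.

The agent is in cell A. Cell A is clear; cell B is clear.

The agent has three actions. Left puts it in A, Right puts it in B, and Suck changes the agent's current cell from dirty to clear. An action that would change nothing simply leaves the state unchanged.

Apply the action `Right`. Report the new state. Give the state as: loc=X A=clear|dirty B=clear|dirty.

loc=B A=clear B=clear

start: loc=A A=clear B=clear
1) do Right; now loc=B A=clear B=clear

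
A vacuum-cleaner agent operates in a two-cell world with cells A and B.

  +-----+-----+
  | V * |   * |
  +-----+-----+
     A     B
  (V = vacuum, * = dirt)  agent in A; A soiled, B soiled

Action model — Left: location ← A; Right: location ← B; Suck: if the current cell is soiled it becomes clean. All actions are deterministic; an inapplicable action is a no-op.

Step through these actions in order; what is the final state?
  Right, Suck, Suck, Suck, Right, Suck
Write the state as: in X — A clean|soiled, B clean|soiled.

step 1/6 (Right): in B — A soiled, B soiled
step 2/6 (Suck): in B — A soiled, B clean
step 3/6 (Suck): in B — A soiled, B clean
step 4/6 (Suck): in B — A soiled, B clean
step 5/6 (Right): in B — A soiled, B clean
step 6/6 (Suck): in B — A soiled, B clean

in B — A soiled, B clean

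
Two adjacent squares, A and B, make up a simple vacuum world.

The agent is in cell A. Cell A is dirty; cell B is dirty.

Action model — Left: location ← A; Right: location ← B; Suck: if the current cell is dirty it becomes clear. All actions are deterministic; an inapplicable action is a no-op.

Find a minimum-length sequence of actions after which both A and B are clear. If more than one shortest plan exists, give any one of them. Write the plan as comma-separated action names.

Suck, Right, Suck

1) do Suck; now loc=A A=clear B=dirty
2) do Right; now loc=B A=clear B=dirty
3) do Suck; now loc=B A=clear B=clear
min 3: Suck A + move + Suck B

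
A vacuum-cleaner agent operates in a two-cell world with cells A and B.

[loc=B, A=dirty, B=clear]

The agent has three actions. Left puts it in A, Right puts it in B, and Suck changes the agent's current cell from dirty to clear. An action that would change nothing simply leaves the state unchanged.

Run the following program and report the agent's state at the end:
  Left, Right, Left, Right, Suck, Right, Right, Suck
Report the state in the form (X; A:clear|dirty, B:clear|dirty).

[1] after Left: (A; A:dirty, B:clear)
[2] after Right: (B; A:dirty, B:clear)
[3] after Left: (A; A:dirty, B:clear)
[4] after Right: (B; A:dirty, B:clear)
[5] after Suck: (B; A:dirty, B:clear)
[6] after Right: (B; A:dirty, B:clear)
[7] after Right: (B; A:dirty, B:clear)
[8] after Suck: (B; A:dirty, B:clear)

(B; A:dirty, B:clear)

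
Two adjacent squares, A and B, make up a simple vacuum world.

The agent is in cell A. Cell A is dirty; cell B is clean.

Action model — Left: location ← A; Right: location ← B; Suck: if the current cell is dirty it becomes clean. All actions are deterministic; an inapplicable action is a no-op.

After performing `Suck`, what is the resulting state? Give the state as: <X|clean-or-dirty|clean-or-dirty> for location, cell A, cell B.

<A|clean|clean>

start: <A|dirty|clean>
1) do Suck; now <A|clean|clean>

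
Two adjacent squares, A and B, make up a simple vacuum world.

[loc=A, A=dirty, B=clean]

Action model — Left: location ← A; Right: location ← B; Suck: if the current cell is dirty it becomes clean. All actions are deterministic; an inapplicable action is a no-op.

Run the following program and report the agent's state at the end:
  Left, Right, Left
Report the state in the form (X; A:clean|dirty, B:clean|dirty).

step 1/3 (Left): (A; A:dirty, B:clean)
step 2/3 (Right): (B; A:dirty, B:clean)
step 3/3 (Left): (A; A:dirty, B:clean)

(A; A:dirty, B:clean)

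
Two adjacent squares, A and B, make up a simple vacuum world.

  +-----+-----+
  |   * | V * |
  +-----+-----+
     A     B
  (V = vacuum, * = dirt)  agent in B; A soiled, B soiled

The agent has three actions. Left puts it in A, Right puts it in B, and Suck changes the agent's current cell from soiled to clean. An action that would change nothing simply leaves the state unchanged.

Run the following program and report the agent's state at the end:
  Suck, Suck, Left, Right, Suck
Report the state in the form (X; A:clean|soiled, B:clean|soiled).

(B; A:soiled, B:clean)

1) do Suck; now (B; A:soiled, B:clean)
2) do Suck; now (B; A:soiled, B:clean)
3) do Left; now (A; A:soiled, B:clean)
4) do Right; now (B; A:soiled, B:clean)
5) do Suck; now (B; A:soiled, B:clean)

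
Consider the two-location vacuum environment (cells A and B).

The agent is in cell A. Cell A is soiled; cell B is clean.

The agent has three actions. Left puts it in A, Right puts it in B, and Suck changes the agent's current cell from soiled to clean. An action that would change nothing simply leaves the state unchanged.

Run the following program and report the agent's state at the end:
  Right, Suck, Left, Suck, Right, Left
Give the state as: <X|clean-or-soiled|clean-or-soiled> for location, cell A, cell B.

1. Right → <B|soiled|clean>
2. Suck → <B|soiled|clean>
3. Left → <A|soiled|clean>
4. Suck → <A|clean|clean>
5. Right → <B|clean|clean>
6. Left → <A|clean|clean>

<A|clean|clean>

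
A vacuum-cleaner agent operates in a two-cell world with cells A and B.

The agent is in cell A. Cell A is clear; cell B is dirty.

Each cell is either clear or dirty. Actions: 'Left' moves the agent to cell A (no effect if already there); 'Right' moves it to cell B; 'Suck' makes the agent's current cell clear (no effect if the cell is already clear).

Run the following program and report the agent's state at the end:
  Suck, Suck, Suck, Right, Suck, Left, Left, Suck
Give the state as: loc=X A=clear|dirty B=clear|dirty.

1) do Suck; now loc=A A=clear B=dirty
2) do Suck; now loc=A A=clear B=dirty
3) do Suck; now loc=A A=clear B=dirty
4) do Right; now loc=B A=clear B=dirty
5) do Suck; now loc=B A=clear B=clear
6) do Left; now loc=A A=clear B=clear
7) do Left; now loc=A A=clear B=clear
8) do Suck; now loc=A A=clear B=clear

loc=A A=clear B=clear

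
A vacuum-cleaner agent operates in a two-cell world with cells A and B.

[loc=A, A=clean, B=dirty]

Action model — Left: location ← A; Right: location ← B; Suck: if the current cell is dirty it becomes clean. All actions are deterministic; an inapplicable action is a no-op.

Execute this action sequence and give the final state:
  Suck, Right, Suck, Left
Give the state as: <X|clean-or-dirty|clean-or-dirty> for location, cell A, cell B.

1) do Suck; now <A|clean|dirty>
2) do Right; now <B|clean|dirty>
3) do Suck; now <B|clean|clean>
4) do Left; now <A|clean|clean>

<A|clean|clean>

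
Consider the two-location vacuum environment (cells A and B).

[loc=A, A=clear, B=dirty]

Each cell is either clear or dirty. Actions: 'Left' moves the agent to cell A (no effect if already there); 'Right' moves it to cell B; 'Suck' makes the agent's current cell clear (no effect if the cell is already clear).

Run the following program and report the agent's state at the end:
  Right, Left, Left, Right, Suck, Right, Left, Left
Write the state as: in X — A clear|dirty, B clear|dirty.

in A — A clear, B clear

1. Right → in B — A clear, B dirty
2. Left → in A — A clear, B dirty
3. Left → in A — A clear, B dirty
4. Right → in B — A clear, B dirty
5. Suck → in B — A clear, B clear
6. Right → in B — A clear, B clear
7. Left → in A — A clear, B clear
8. Left → in A — A clear, B clear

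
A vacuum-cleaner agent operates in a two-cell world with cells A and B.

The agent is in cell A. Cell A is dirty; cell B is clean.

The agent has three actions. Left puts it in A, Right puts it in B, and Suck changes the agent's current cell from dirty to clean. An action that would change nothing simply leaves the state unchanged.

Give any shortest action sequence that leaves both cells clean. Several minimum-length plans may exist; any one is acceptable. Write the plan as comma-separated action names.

Suck

1. Suck → (A; A:clean, B:clean)
min 1: A is dirty, one Suck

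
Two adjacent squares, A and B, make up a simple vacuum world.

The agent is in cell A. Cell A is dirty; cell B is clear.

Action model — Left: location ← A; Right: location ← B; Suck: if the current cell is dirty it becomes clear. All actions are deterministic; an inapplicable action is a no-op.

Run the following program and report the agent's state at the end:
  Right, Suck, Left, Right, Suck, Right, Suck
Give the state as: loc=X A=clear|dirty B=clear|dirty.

loc=B A=dirty B=clear

step 1/7 (Right): loc=B A=dirty B=clear
step 2/7 (Suck): loc=B A=dirty B=clear
step 3/7 (Left): loc=A A=dirty B=clear
step 4/7 (Right): loc=B A=dirty B=clear
step 5/7 (Suck): loc=B A=dirty B=clear
step 6/7 (Right): loc=B A=dirty B=clear
step 7/7 (Suck): loc=B A=dirty B=clear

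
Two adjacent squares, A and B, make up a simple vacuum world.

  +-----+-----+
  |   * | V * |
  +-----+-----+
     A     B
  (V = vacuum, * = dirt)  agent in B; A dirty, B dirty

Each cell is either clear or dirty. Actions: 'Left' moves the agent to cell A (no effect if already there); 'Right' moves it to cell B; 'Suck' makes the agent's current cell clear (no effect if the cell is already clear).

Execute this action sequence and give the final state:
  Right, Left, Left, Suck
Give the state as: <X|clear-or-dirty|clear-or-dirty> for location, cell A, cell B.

t=1 Right ⇒ <B|dirty|dirty>
t=2 Left ⇒ <A|dirty|dirty>
t=3 Left ⇒ <A|dirty|dirty>
t=4 Suck ⇒ <A|clear|dirty>

<A|clear|dirty>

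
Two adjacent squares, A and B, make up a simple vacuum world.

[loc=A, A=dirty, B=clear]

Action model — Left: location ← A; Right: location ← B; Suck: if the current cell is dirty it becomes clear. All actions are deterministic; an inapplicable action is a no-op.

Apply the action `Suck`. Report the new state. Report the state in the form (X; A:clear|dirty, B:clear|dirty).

start: (A; A:dirty, B:clear)
t=1 Suck ⇒ (A; A:clear, B:clear)

(A; A:clear, B:clear)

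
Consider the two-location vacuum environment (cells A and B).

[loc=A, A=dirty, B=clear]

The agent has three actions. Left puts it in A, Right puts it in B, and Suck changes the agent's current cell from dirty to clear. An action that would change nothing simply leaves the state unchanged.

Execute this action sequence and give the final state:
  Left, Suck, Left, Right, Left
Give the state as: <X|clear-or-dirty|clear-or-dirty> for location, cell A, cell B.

t=1 Left ⇒ <A|dirty|clear>
t=2 Suck ⇒ <A|clear|clear>
t=3 Left ⇒ <A|clear|clear>
t=4 Right ⇒ <B|clear|clear>
t=5 Left ⇒ <A|clear|clear>

<A|clear|clear>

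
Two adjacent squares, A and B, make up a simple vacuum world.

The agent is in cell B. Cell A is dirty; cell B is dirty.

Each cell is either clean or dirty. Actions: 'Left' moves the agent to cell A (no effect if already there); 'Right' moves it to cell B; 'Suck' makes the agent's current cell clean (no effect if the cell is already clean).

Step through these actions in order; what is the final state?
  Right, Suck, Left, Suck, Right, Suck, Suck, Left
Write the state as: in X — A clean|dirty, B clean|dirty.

in A — A clean, B clean

1. Right → in B — A dirty, B dirty
2. Suck → in B — A dirty, B clean
3. Left → in A — A dirty, B clean
4. Suck → in A — A clean, B clean
5. Right → in B — A clean, B clean
6. Suck → in B — A clean, B clean
7. Suck → in B — A clean, B clean
8. Left → in A — A clean, B clean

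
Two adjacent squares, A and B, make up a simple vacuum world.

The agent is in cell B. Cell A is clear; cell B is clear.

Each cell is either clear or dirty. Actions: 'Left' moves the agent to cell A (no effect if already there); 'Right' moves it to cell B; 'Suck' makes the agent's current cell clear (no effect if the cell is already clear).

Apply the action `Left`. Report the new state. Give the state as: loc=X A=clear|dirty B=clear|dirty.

loc=A A=clear B=clear

start: loc=B A=clear B=clear
Left (#1): loc=A A=clear B=clear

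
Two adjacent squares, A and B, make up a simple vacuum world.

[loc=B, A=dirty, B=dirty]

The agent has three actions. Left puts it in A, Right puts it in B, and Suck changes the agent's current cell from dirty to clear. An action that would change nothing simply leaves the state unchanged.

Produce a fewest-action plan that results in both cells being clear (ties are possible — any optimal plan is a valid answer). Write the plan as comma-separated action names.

step 1/3 (Suck): <B|dirty|clear>
step 2/3 (Left): <A|dirty|clear>
step 3/3 (Suck): <A|clear|clear>
min 3: Suck B + move + Suck A

Suck, Left, Suck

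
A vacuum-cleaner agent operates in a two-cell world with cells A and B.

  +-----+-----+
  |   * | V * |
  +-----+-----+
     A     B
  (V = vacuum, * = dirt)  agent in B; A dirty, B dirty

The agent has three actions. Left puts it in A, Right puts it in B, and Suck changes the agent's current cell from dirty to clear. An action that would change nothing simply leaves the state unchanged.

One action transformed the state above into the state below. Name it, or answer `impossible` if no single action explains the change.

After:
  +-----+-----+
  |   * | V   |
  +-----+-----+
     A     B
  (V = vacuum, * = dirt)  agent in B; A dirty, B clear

Suck

try  Left: (A; A:dirty, B:dirty)
try Right: (B; A:dirty, B:dirty)
try  Suck: (B; A:dirty, B:clear)  ← match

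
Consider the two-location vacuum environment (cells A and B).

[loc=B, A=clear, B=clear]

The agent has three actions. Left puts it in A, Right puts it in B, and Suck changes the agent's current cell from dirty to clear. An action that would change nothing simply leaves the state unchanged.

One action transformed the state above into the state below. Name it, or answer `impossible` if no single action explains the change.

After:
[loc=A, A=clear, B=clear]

try  Left: in A — A clear, B clear  ← match
try Right: in B — A clear, B clear
try  Suck: in B — A clear, B clear

Left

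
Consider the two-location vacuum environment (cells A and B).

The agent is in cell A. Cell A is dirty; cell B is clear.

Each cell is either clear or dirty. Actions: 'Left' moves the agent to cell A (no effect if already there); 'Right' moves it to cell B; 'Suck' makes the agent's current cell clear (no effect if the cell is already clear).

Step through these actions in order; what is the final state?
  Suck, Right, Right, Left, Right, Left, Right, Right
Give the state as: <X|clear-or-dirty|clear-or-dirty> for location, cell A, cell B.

<B|clear|clear>

[1] after Suck: <A|clear|clear>
[2] after Right: <B|clear|clear>
[3] after Right: <B|clear|clear>
[4] after Left: <A|clear|clear>
[5] after Right: <B|clear|clear>
[6] after Left: <A|clear|clear>
[7] after Right: <B|clear|clear>
[8] after Right: <B|clear|clear>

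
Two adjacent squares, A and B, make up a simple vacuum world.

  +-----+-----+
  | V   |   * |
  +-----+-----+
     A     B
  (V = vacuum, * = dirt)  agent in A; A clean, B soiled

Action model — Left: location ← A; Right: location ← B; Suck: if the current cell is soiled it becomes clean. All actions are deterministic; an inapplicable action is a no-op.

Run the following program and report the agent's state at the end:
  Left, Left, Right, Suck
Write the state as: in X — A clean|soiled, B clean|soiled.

in B — A clean, B clean

step 1/4 (Left): in A — A clean, B soiled
step 2/4 (Left): in A — A clean, B soiled
step 3/4 (Right): in B — A clean, B soiled
step 4/4 (Suck): in B — A clean, B clean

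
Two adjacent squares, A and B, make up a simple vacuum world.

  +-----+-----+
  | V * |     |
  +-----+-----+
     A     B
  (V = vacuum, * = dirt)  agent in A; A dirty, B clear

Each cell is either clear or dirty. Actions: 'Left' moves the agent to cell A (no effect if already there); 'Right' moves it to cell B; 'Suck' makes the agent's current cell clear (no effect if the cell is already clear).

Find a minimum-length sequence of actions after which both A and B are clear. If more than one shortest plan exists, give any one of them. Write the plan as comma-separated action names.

t=1 Suck ⇒ (A; A:clear, B:clear)
min 1: A is dirty, one Suck

Suck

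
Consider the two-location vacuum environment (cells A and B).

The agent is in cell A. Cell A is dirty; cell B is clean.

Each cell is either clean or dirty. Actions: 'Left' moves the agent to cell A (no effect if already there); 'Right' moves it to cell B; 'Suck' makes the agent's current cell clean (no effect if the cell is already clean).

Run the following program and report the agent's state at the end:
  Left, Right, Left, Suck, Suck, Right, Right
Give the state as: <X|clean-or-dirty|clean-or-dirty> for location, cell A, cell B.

<B|clean|clean>

step 1/7 (Left): <A|dirty|clean>
step 2/7 (Right): <B|dirty|clean>
step 3/7 (Left): <A|dirty|clean>
step 4/7 (Suck): <A|clean|clean>
step 5/7 (Suck): <A|clean|clean>
step 6/7 (Right): <B|clean|clean>
step 7/7 (Right): <B|clean|clean>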